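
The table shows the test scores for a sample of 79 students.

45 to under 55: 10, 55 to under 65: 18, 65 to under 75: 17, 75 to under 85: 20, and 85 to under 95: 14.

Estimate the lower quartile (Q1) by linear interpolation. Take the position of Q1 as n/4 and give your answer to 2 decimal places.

Cumulative frequencies: 10, 28, 45, 65, 79
n = 79; position = n/4 = 19.75.
This falls in the class 55 to under 65: L = 55, F = 10, f = 18, h = 10.
Lower quartile ≈ 55 + ((19.75 − 10) / 18) × 10 = 60.4167

60.42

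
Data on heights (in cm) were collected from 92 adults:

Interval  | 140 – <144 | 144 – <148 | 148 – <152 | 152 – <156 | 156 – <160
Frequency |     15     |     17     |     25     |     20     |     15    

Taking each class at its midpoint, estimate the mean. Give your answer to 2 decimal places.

150.13

Midpoints: 142, 146, 150, 154, 158
Σfm = 15×142 + 17×146 + 25×150 + 20×154 + 15×158 = 13812
n = Σf = 92
Mean = 13812 / 92 = 150.1304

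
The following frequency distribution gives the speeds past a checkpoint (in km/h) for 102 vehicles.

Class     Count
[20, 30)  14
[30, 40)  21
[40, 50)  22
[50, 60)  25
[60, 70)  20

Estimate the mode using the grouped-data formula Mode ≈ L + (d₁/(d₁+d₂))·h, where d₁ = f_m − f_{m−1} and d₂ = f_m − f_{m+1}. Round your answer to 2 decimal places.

53.75

Modal class: [50, 60) (highest frequency 25).
d₁ = 25 − 22 = 3, d₂ = 25 − 20 = 5
Mode ≈ 50 + (3/(3+5)) × 10 = 50 + 3.7500 = 53.7500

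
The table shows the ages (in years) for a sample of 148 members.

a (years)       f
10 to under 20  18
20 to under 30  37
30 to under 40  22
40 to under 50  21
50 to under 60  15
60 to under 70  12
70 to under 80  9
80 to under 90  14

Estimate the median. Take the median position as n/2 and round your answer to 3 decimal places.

Cumulative frequencies: 18, 55, 77, 98, 113, 125, 134, 148
n = 148; position = n/2 = 74.
This falls in the class 30 to under 40: L = 30, F = 55, f = 22, h = 10.
Median ≈ 30 + ((74 − 55) / 22) × 10 = 38.6364

38.636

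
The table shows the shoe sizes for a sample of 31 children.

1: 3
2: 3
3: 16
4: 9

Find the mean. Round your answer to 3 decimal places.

Values: 1, 2, 3, 4
Σfx = 3×1 + 3×2 + 16×3 + 9×4 = 93
n = Σf = 31
Mean = 93 / 31 = 3.0000

3.000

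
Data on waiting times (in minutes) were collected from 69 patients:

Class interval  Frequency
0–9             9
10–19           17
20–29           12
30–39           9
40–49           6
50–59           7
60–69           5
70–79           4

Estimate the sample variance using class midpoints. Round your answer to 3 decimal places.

436.743

Midpoints: 4.5, 14.5, 24.5, 34.5, 44.5, 54.5, 64.5, 74.5
n = 69, Σfm = 2160.5, mean = 31.3116
Σfm² = 97347.25
Σf(m − x̄)² = Σfm² − (Σfm)²/n = 97347.25 − 2160.5²/69 = 29698.5507
Sample variance = 29698.5507 / 68 = 436.7434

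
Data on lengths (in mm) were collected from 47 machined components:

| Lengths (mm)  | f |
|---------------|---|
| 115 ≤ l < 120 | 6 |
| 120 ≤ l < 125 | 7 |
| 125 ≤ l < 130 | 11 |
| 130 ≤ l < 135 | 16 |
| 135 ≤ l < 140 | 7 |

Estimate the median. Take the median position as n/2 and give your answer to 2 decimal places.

129.77

Cumulative frequencies: 6, 13, 24, 40, 47
n = 47; position = n/2 = 23.5.
This falls in the class 125 ≤ l < 130: L = 125, F = 13, f = 11, h = 5.
Median ≈ 125 + ((23.5 − 13) / 11) × 5 = 129.7727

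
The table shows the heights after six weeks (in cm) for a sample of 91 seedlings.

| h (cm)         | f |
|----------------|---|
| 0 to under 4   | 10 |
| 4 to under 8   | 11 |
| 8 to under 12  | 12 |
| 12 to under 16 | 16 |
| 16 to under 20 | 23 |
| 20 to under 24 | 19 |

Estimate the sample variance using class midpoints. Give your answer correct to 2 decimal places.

43.54

Midpoints: 2, 6, 10, 14, 18, 22
n = 91, Σfm = 1262, mean = 13.8681
Σfm² = 21420
Σf(m − x̄)² = Σfm² − (Σfm)²/n = 21420 − 1262²/91 = 3918.4176
Sample variance = 3918.4176 / 90 = 43.5380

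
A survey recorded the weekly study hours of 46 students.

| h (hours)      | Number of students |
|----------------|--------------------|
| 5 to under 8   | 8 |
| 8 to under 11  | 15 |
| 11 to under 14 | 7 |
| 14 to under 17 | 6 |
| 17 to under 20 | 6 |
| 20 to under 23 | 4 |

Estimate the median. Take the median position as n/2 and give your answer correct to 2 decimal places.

11.00

Cumulative frequencies: 8, 23, 30, 36, 42, 46
n = 46; position = n/2 = 23.
This falls in the class 8 to under 11: L = 8, F = 8, f = 15, h = 3.
Median ≈ 8 + ((23 − 8) / 15) × 3 = 11.0000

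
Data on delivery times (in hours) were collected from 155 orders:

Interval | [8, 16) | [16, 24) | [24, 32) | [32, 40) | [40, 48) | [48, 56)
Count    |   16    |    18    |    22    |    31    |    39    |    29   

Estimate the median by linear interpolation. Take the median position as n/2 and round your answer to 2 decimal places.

37.55

Cumulative frequencies: 16, 34, 56, 87, 126, 155
n = 155; position = n/2 = 77.5.
This falls in the class [32, 40): L = 32, F = 56, f = 31, h = 8.
Median ≈ 32 + ((77.5 − 56) / 31) × 8 = 37.5484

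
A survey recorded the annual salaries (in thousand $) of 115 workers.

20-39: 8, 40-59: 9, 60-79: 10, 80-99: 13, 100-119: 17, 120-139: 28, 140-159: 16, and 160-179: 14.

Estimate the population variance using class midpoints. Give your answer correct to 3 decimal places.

1666.541

Midpoints: 29.5, 49.5, 69.5, 89.5, 109.5, 129.5, 149.5, 169.5
n = 115, Σfm = 12792.5, mean = 111.2391
Σfm² = 1614678.75
Σf(m − x̄)² = Σfm² − (Σfm)²/n = 1614678.75 − 12792.5²/115 = 191652.1739
Population variance = 191652.1739 / 115 = 1666.5406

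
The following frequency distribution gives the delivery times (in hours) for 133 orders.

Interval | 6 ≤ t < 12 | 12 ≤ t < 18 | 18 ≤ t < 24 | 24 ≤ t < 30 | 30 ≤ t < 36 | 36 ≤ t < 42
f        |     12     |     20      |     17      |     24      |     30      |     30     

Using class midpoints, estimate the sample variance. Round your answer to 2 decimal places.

Midpoints: 9, 15, 21, 27, 33, 39
n = 133, Σfm = 3573, mean = 26.8647
Σfm² = 108765
Σf(m − x̄)² = Σfm² − (Σfm)²/n = 108765 − 3573²/133 = 12777.5639
Sample variance = 12777.5639 / 132 = 96.7997

96.80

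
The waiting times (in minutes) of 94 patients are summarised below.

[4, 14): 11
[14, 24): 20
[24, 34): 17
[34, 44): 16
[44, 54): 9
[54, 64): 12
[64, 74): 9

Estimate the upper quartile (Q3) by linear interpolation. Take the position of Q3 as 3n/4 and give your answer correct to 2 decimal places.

51.22

Cumulative frequencies: 11, 31, 48, 64, 73, 85, 94
n = 94; position = 3n/4 = 70.5.
This falls in the class [44, 54): L = 44, F = 64, f = 9, h = 10.
Upper quartile ≈ 44 + ((70.5 − 64) / 9) × 10 = 51.2222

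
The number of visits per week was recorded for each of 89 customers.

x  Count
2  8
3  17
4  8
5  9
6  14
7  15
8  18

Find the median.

6

Cumulative frequencies: 8, 25, 33, 42, 56, 71, 89
n = 89, so the median is the value in position (n+1)/2 = 45.
Position 45 falls at value 6.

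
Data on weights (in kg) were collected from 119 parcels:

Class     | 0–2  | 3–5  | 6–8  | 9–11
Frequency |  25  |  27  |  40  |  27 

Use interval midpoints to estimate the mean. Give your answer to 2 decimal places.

Midpoints: 1, 4, 7, 10
Σfm = 25×1 + 27×4 + 40×7 + 27×10 = 683
n = Σf = 119
Mean = 683 / 119 = 5.7395

5.74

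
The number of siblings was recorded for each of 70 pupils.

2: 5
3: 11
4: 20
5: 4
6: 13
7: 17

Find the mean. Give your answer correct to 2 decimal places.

4.86

Values: 2, 3, 4, 5, 6, 7
Σfx = 5×2 + 11×3 + 20×4 + 4×5 + 13×6 + 17×7 = 340
n = Σf = 70
Mean = 340 / 70 = 4.8571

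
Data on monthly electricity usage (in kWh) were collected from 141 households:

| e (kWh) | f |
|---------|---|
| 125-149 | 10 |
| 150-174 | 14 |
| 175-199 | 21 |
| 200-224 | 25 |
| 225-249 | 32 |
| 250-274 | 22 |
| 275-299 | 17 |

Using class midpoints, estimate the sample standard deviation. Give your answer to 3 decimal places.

43.490

Midpoints: 137, 162, 187, 212, 237, 262, 287
n = 141, Σfm = 31092, mean = 220.5106
Σfm² = 7120904
Σf(m − x̄)² = Σfm² − (Σfm)²/n = 7120904 − 31092²/141 = 264787.2340
Sample variance = 264787.2340 / 140 = 1891.3374
Standard deviation = √1891.3374 = 43.4895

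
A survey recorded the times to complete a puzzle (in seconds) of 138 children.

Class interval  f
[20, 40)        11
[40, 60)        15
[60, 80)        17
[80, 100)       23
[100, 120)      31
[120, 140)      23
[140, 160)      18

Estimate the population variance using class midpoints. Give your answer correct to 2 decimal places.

Midpoints: 30, 50, 70, 90, 110, 130, 150
n = 138, Σfm = 13440, mean = 97.3913
Σfm² = 1485800
Σf(m − x̄)² = Σfm² − (Σfm)²/n = 1485800 − 13440²/138 = 176860.8696
Population variance = 176860.8696 / 138 = 1281.6005

1281.60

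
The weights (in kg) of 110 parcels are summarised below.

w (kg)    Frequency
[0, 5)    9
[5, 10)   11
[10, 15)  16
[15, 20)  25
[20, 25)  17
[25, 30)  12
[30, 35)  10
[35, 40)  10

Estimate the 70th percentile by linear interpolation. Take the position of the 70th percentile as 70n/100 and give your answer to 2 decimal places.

Cumulative frequencies: 9, 20, 36, 61, 78, 90, 100, 110
n = 110; position = 70n/100 = 77.
This falls in the class [20, 25): L = 20, F = 61, f = 17, h = 5.
70th percentile ≈ 20 + ((77 − 61) / 17) × 5 = 24.7059

24.71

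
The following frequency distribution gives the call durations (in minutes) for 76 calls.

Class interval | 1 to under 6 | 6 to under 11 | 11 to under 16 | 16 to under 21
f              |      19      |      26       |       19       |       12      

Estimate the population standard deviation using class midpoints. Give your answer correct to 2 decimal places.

Midpoints: 3.5, 8.5, 13.5, 18.5
n = 76, Σfm = 766, mean = 10.0789
Σfm² = 9681
Σf(m − x̄)² = Σfm² − (Σfm)²/n = 9681 − 766²/76 = 1960.5263
Population variance = 1960.5263 / 76 = 25.7964
Standard deviation = √25.7964 = 5.0790

5.08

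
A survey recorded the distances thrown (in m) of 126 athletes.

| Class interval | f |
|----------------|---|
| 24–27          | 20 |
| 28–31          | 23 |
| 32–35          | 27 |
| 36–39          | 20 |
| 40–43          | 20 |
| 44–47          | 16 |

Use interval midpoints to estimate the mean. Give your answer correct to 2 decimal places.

Midpoints: 25.5, 29.5, 33.5, 37.5, 41.5, 45.5
Σfm = 20×25.5 + 23×29.5 + 27×33.5 + 20×37.5 + 20×41.5 + 16×45.5 = 4401
n = Σf = 126
Mean = 4401 / 126 = 34.9286

34.93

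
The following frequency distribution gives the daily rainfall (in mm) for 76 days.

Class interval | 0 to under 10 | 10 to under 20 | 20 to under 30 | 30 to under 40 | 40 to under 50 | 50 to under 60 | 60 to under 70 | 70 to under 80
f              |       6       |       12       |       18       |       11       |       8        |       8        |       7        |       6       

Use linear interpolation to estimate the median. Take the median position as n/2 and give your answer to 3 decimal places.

Cumulative frequencies: 6, 18, 36, 47, 55, 63, 70, 76
n = 76; position = n/2 = 38.
This falls in the class 30 to under 40: L = 30, F = 36, f = 11, h = 10.
Median ≈ 30 + ((38 − 36) / 11) × 10 = 31.8182

31.818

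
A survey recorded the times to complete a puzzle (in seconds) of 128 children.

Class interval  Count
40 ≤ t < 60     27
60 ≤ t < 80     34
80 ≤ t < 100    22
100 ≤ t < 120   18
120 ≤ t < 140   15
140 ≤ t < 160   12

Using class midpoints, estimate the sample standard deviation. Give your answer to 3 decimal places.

Midpoints: 50, 70, 90, 110, 130, 150
n = 128, Σfm = 11440, mean = 89.3750
Σfm² = 1153600
Σf(m − x̄)² = Σfm² − (Σfm)²/n = 1153600 − 11440²/128 = 131150.0000
Sample variance = 131150.0000 / 127 = 1032.6772
Standard deviation = √1032.6772 = 32.1353

32.135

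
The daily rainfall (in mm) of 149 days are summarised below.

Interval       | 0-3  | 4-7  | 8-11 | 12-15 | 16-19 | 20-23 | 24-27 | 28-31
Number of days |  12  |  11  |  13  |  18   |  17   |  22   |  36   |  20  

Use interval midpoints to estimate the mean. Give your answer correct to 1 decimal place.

18.3

Midpoints: 1.5, 5.5, 9.5, 13.5, 17.5, 21.5, 25.5, 29.5
Σfm = 12×1.5 + 11×5.5 + 13×9.5 + 18×13.5 + 17×17.5 + 22×21.5 + 36×25.5 + 20×29.5 = 2723.5
n = Σf = 149
Mean = 2723.5 / 149 = 18.2785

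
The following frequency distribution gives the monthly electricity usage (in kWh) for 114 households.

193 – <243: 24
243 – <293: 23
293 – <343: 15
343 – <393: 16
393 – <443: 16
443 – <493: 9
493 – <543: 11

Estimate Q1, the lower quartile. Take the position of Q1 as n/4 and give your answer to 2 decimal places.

252.78

Cumulative frequencies: 24, 47, 62, 78, 94, 103, 114
n = 114; position = n/4 = 28.5.
This falls in the class 243 – <293: L = 243, F = 24, f = 23, h = 50.
Lower quartile ≈ 243 + ((28.5 − 24) / 23) × 50 = 252.7826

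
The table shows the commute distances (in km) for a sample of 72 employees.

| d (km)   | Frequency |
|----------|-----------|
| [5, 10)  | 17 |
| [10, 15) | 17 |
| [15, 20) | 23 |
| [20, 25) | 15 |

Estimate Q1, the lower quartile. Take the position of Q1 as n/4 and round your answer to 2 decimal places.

Cumulative frequencies: 17, 34, 57, 72
n = 72; position = n/4 = 18.
This falls in the class [10, 15): L = 10, F = 17, f = 17, h = 5.
Lower quartile ≈ 10 + ((18 − 17) / 17) × 5 = 10.2941

10.29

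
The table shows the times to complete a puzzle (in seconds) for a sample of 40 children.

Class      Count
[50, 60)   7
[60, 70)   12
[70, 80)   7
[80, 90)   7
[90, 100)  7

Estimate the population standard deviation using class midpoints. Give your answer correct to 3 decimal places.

13.636

Midpoints: 55, 65, 75, 85, 95
n = 40, Σfm = 2950, mean = 73.7500
Σfm² = 225000
Σf(m − x̄)² = Σfm² − (Σfm)²/n = 225000 − 2950²/40 = 7437.5000
Population variance = 7437.5000 / 40 = 185.9375
Standard deviation = √185.9375 = 13.6359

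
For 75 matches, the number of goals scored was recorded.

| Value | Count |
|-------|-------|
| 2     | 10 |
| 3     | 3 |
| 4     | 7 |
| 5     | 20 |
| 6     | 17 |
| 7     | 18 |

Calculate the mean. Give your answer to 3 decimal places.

Values: 2, 3, 4, 5, 6, 7
Σfx = 10×2 + 3×3 + 7×4 + 20×5 + 17×6 + 18×7 = 385
n = Σf = 75
Mean = 385 / 75 = 5.1333

5.133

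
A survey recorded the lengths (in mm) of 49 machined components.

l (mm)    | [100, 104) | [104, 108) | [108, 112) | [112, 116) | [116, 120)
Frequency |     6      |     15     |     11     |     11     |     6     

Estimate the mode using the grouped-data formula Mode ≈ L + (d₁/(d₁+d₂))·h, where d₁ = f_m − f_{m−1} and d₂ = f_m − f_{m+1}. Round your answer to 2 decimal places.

106.77

Modal class: [104, 108) (highest frequency 15).
d₁ = 15 − 6 = 9, d₂ = 15 − 11 = 4
Mode ≈ 104 + (9/(9+4)) × 4 = 104 + 2.7692 = 106.7692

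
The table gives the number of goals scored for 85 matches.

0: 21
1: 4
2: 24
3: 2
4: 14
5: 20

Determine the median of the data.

2

Cumulative frequencies: 21, 25, 49, 51, 65, 85
n = 85, so the median is the value in position (n+1)/2 = 43.
Position 43 falls at value 2.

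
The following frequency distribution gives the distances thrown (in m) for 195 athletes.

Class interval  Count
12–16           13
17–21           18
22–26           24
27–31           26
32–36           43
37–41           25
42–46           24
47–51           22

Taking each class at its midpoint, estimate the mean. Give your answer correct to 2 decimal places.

Midpoints: 14, 19, 24, 29, 34, 39, 44, 49
Σfm = 13×14 + 18×19 + 24×24 + 26×29 + 43×34 + 25×39 + 24×44 + 22×49 = 6425
n = Σf = 195
Mean = 6425 / 195 = 32.9487

32.95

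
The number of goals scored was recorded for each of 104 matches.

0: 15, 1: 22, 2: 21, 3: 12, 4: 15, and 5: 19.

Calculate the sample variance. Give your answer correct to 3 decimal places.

Values: 0, 1, 2, 3, 4, 5
n = 104, Σfx = 255, mean = 2.4519
Σfx² = 929
Σf(x − x̄)² = Σfx² − (Σfx)²/n = 929 − 255²/104 = 303.7596
Sample variance = 303.7596 / 103 = 2.9491

2.949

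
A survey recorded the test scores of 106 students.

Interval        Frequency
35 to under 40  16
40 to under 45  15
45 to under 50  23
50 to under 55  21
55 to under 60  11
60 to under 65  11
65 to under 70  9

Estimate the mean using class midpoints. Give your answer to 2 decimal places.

Midpoints: 37.5, 42.5, 47.5, 52.5, 57.5, 62.5, 67.5
Σfm = 16×37.5 + 15×42.5 + 23×47.5 + 21×52.5 + 11×57.5 + 11×62.5 + 9×67.5 = 5360
n = Σf = 106
Mean = 5360 / 106 = 50.5660

50.57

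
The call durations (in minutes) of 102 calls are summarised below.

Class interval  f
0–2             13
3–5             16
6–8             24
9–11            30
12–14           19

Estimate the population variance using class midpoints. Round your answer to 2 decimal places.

Midpoints: 1, 4, 7, 10, 13
n = 102, Σfm = 792, mean = 7.7647
Σfm² = 7656
Σf(m − x̄)² = Σfm² − (Σfm)²/n = 7656 − 792²/102 = 1506.3529
Population variance = 1506.3529 / 102 = 14.7682

14.77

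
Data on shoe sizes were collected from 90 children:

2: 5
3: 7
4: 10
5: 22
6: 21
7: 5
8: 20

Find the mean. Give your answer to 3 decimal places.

Values: 2, 3, 4, 5, 6, 7, 8
Σfx = 5×2 + 7×3 + 10×4 + 22×5 + 21×6 + 5×7 + 20×8 = 502
n = Σf = 90
Mean = 502 / 90 = 5.5778

5.578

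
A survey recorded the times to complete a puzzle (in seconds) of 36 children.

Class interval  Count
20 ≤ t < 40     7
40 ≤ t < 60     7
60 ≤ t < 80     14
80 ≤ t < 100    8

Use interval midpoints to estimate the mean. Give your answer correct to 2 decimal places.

Midpoints: 30, 50, 70, 90
Σfm = 7×30 + 7×50 + 14×70 + 8×90 = 2260
n = Σf = 36
Mean = 2260 / 36 = 62.7778

62.78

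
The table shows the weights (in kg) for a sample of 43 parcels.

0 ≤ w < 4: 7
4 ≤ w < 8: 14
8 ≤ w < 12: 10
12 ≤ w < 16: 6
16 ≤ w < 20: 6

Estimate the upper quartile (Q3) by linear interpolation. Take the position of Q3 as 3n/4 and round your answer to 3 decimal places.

Cumulative frequencies: 7, 21, 31, 37, 43
n = 43; position = 3n/4 = 32.25.
This falls in the class 12 ≤ w < 16: L = 12, F = 31, f = 6, h = 4.
Upper quartile ≈ 12 + ((32.25 − 31) / 6) × 4 = 12.8333

12.833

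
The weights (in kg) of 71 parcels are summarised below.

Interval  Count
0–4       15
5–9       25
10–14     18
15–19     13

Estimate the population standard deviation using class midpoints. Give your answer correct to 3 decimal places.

5.075

Midpoints: 2, 7, 12, 17
n = 71, Σfm = 642, mean = 9.0423
Σfm² = 7634
Σf(m − x̄)² = Σfm² − (Σfm)²/n = 7634 − 642²/71 = 1828.8732
Population variance = 1828.8732 / 71 = 25.7588
Standard deviation = √25.7588 = 5.0753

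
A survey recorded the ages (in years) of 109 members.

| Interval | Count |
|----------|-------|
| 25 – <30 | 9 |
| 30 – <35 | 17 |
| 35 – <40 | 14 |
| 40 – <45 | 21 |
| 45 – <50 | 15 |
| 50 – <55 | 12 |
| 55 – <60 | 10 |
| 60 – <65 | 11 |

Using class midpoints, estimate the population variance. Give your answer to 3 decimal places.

Midpoints: 27.5, 32.5, 37.5, 42.5, 47.5, 52.5, 57.5, 62.5
n = 109, Σfm = 4822.5, mean = 44.2431
Σfm² = 225331.25
Σf(m − x̄)² = Σfm² − (Σfm)²/n = 225331.25 − 4822.5²/109 = 11968.8073
Population variance = 11968.8073 / 109 = 109.8056

109.806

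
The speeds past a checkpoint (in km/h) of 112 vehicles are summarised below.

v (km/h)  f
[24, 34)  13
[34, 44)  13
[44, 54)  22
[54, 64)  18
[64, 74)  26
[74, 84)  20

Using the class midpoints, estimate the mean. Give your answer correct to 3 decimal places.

57.125

Midpoints: 29, 39, 49, 59, 69, 79
Σfm = 13×29 + 13×39 + 22×49 + 18×59 + 26×69 + 20×79 = 6398
n = Σf = 112
Mean = 6398 / 112 = 57.1250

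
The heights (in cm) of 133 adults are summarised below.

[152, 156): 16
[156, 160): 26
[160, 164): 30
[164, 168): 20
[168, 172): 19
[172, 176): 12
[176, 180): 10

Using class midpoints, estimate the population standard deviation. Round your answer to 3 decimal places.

Midpoints: 154, 158, 162, 166, 170, 174, 178
n = 133, Σfm = 21850, mean = 164.2857
Σfm² = 3596212
Σf(m − x̄)² = Σfm² − (Σfm)²/n = 3596212 − 21850²/133 = 6569.1429
Population variance = 6569.1429 / 133 = 49.3921
Standard deviation = √49.3921 = 7.0279

7.028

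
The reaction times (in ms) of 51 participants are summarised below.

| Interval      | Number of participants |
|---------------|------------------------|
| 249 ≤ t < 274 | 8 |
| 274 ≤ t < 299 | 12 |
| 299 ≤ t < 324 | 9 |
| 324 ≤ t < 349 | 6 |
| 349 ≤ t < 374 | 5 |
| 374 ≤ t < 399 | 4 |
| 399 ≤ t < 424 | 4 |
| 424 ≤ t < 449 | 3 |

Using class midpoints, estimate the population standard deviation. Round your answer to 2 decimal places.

52.65

Midpoints: 261.5, 286.5, 311.5, 336.5, 361.5, 386.5, 411.5, 436.5
n = 51, Σfm = 16661.5, mean = 326.6961
Σfm² = 5584594.75
Σf(m − x̄)² = Σfm² − (Σfm)²/n = 5584594.75 − 16661.5²/51 = 141348.0392
Population variance = 141348.0392 / 51 = 2771.5302
Standard deviation = √2771.5302 = 52.6453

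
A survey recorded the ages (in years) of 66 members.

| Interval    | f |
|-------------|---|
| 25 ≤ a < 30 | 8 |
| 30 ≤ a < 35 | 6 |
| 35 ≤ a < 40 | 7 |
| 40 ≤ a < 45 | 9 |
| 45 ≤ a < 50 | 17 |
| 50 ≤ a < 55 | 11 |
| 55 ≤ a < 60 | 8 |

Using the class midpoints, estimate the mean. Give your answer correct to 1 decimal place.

Midpoints: 27.5, 32.5, 37.5, 42.5, 47.5, 52.5, 57.5
Σfm = 8×27.5 + 6×32.5 + 7×37.5 + 9×42.5 + 17×47.5 + 11×52.5 + 8×57.5 = 2905
n = Σf = 66
Mean = 2905 / 66 = 44.0152

44.0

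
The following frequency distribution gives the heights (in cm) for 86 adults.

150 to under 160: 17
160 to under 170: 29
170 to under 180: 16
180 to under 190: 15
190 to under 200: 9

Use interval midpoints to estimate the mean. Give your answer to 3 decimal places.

171.512

Midpoints: 155, 165, 175, 185, 195
Σfm = 17×155 + 29×165 + 16×175 + 15×185 + 9×195 = 14750
n = Σf = 86
Mean = 14750 / 86 = 171.5116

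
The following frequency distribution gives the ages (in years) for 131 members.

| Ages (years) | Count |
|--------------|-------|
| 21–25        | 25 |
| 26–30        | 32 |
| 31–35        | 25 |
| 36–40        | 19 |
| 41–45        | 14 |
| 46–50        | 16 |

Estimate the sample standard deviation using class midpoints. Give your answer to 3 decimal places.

8.201

Midpoints: 23, 28, 33, 38, 43, 48
n = 131, Σfm = 4388, mean = 33.4962
Σfm² = 155724
Σf(m − x̄)² = Σfm² − (Σfm)²/n = 155724 − 4388²/131 = 8742.7481
Sample variance = 8742.7481 / 130 = 67.2519
Standard deviation = √67.2519 = 8.2007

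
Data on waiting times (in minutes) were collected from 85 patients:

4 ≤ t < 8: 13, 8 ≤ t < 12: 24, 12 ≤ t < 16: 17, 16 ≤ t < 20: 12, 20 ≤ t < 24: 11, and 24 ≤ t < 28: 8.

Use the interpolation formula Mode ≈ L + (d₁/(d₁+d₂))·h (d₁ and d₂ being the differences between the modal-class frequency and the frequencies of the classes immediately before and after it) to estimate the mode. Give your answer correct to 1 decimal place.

10.4

Modal class: 8 ≤ t < 12 (highest frequency 24).
d₁ = 24 − 13 = 11, d₂ = 24 − 17 = 7
Mode ≈ 8 + (11/(11+7)) × 4 = 8 + 2.4444 = 10.4444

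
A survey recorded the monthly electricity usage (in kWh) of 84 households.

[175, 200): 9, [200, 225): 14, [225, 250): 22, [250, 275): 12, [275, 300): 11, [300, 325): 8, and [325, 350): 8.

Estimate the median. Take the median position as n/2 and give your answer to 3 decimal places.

Cumulative frequencies: 9, 23, 45, 57, 68, 76, 84
n = 84; position = n/2 = 42.
This falls in the class [225, 250): L = 225, F = 23, f = 22, h = 25.
Median ≈ 225 + ((42 − 23) / 22) × 25 = 246.5909

246.591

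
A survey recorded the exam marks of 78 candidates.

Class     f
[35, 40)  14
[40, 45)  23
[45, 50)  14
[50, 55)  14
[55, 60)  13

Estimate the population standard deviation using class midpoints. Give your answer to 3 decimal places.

6.781

Midpoints: 37.5, 42.5, 47.5, 52.5, 57.5
n = 78, Σfm = 3650, mean = 46.7949
Σfm² = 174387.5
Σf(m − x̄)² = Σfm² − (Σfm)²/n = 174387.5 − 3650²/78 = 3586.2179
Population variance = 3586.2179 / 78 = 45.9772
Standard deviation = √45.9772 = 6.7806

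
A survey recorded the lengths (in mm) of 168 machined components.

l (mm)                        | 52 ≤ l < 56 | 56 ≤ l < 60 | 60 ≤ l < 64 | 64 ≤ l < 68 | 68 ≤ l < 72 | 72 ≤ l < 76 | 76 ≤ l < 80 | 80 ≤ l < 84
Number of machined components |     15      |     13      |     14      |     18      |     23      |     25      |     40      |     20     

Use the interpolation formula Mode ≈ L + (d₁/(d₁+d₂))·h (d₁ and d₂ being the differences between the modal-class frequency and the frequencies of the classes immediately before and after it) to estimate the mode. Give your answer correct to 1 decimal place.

77.7

Modal class: 76 ≤ l < 80 (highest frequency 40).
d₁ = 40 − 25 = 15, d₂ = 40 − 20 = 20
Mode ≈ 76 + (15/(15+20)) × 4 = 76 + 1.7143 = 77.7143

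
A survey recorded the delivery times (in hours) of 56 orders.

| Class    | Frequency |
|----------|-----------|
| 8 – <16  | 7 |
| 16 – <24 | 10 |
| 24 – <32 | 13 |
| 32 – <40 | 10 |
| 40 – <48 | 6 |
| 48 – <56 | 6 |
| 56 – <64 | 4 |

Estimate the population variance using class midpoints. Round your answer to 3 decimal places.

Midpoints: 12, 20, 28, 36, 44, 52, 60
n = 56, Σfm = 1824, mean = 32.5714
Σfm² = 70400
Σf(m − x̄)² = Σfm² − (Σfm)²/n = 70400 − 1824²/56 = 10989.7143
Population variance = 10989.7143 / 56 = 196.2449

196.245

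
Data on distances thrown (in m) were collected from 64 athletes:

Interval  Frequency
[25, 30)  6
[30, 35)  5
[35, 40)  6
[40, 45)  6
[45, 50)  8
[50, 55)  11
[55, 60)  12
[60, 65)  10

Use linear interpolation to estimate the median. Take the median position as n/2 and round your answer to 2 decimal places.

Cumulative frequencies: 6, 11, 17, 23, 31, 42, 54, 64
n = 64; position = n/2 = 32.
This falls in the class [50, 55): L = 50, F = 31, f = 11, h = 5.
Median ≈ 50 + ((32 − 31) / 11) × 5 = 50.4545

50.45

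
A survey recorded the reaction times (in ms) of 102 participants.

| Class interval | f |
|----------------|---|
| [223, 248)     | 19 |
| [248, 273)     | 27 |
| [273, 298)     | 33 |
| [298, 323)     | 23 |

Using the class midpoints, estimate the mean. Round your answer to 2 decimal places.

275.21

Midpoints: 235.5, 260.5, 285.5, 310.5
Σfm = 19×235.5 + 27×260.5 + 33×285.5 + 23×310.5 = 28071
n = Σf = 102
Mean = 28071 / 102 = 275.2059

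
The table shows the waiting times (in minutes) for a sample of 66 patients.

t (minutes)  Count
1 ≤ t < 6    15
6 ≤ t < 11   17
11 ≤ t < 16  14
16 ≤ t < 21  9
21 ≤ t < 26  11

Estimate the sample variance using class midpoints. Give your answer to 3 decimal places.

48.508

Midpoints: 3.5, 8.5, 13.5, 18.5, 23.5
n = 66, Σfm = 811, mean = 12.2879
Σfm² = 13118.5
Σf(m − x̄)² = Σfm² − (Σfm)²/n = 13118.5 − 811²/66 = 3153.0303
Sample variance = 3153.0303 / 65 = 48.5082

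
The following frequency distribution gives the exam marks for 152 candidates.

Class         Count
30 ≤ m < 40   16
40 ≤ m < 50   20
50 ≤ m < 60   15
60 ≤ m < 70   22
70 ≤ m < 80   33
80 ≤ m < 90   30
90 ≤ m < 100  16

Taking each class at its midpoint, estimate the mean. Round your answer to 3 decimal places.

67.500

Midpoints: 35, 45, 55, 65, 75, 85, 95
Σfm = 16×35 + 20×45 + 15×55 + 22×65 + 33×75 + 30×85 + 16×95 = 10260
n = Σf = 152
Mean = 10260 / 152 = 67.5000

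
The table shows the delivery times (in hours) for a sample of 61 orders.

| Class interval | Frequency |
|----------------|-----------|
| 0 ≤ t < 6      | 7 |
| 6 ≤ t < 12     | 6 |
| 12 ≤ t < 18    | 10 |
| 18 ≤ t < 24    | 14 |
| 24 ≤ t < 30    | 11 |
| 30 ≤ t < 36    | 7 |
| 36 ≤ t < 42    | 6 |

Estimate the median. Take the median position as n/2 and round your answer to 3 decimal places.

Cumulative frequencies: 7, 13, 23, 37, 48, 55, 61
n = 61; position = n/2 = 30.5.
This falls in the class 18 ≤ t < 24: L = 18, F = 23, f = 14, h = 6.
Median ≈ 18 + ((30.5 − 23) / 14) × 6 = 21.2143

21.214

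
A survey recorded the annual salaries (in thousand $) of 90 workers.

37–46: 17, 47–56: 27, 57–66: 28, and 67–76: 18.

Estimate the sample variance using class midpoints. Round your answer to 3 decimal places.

Midpoints: 41.5, 51.5, 61.5, 71.5
n = 90, Σfm = 5105, mean = 56.7222
Σfm² = 298812.5
Σf(m − x̄)² = Σfm² − (Σfm)²/n = 298812.5 − 5105²/90 = 9245.5556
Sample variance = 9245.5556 / 89 = 103.8826

103.883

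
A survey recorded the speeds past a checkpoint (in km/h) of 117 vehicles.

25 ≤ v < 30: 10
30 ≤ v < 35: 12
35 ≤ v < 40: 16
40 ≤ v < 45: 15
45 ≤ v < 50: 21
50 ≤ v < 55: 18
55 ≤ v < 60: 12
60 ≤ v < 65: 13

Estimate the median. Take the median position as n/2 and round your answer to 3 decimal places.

46.310

Cumulative frequencies: 10, 22, 38, 53, 74, 92, 104, 117
n = 117; position = n/2 = 58.5.
This falls in the class 45 ≤ v < 50: L = 45, F = 53, f = 21, h = 5.
Median ≈ 45 + ((58.5 − 53) / 21) × 5 = 46.3095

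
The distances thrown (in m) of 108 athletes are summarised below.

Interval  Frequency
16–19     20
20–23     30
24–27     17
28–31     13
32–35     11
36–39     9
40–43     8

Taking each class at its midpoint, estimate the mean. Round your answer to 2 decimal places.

26.39

Midpoints: 17.5, 21.5, 25.5, 29.5, 33.5, 37.5, 41.5
Σfm = 20×17.5 + 30×21.5 + 17×25.5 + 13×29.5 + 11×33.5 + 9×37.5 + 8×41.5 = 2850
n = Σf = 108
Mean = 2850 / 108 = 26.3889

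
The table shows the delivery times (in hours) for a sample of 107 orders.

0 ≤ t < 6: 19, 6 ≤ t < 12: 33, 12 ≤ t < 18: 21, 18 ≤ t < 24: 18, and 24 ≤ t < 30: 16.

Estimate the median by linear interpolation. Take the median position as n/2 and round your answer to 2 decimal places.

Cumulative frequencies: 19, 52, 73, 91, 107
n = 107; position = n/2 = 53.5.
This falls in the class 12 ≤ t < 18: L = 12, F = 52, f = 21, h = 6.
Median ≈ 12 + ((53.5 − 52) / 21) × 6 = 12.4286

12.43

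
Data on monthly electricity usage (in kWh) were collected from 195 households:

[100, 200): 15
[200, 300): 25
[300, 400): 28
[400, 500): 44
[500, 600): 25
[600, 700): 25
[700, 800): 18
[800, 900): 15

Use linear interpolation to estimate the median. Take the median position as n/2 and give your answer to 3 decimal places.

467.045

Cumulative frequencies: 15, 40, 68, 112, 137, 162, 180, 195
n = 195; position = n/2 = 97.5.
This falls in the class [400, 500): L = 400, F = 68, f = 44, h = 100.
Median ≈ 400 + ((97.5 − 68) / 44) × 100 = 467.0455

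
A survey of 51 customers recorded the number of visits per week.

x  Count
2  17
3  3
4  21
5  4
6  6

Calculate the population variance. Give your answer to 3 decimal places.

Values: 2, 3, 4, 5, 6
n = 51, Σfx = 183, mean = 3.5882
Σfx² = 747
Σf(x − x̄)² = Σfx² − (Σfx)²/n = 747 − 183²/51 = 90.3529
Population variance = 90.3529 / 51 = 1.7716

1.772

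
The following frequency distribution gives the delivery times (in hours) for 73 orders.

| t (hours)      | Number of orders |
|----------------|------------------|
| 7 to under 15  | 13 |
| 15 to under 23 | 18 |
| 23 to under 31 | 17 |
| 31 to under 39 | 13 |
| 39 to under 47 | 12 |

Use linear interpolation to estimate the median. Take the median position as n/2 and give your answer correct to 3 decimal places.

Cumulative frequencies: 13, 31, 48, 61, 73
n = 73; position = n/2 = 36.5.
This falls in the class 23 to under 31: L = 23, F = 31, f = 17, h = 8.
Median ≈ 23 + ((36.5 − 31) / 17) × 8 = 25.5882

25.588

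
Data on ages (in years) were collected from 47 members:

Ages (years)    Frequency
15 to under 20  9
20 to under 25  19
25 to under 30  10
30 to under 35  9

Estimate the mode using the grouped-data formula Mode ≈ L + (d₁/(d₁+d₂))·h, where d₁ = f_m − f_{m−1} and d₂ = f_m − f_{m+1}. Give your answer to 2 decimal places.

22.63

Modal class: 20 to under 25 (highest frequency 19).
d₁ = 19 − 9 = 10, d₂ = 19 − 10 = 9
Mode ≈ 20 + (10/(10+9)) × 5 = 20 + 2.6316 = 22.6316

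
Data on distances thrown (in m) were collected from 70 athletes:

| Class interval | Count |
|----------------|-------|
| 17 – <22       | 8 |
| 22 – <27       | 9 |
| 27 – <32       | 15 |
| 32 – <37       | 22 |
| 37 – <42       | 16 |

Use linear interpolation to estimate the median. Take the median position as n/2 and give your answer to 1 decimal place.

32.7

Cumulative frequencies: 8, 17, 32, 54, 70
n = 70; position = n/2 = 35.
This falls in the class 32 – <37: L = 32, F = 32, f = 22, h = 5.
Median ≈ 32 + ((35 − 32) / 22) × 5 = 32.6818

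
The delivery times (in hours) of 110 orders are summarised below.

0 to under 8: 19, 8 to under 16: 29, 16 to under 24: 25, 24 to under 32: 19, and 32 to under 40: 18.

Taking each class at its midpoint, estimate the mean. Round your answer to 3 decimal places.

19.127

Midpoints: 4, 12, 20, 28, 36
Σfm = 19×4 + 29×12 + 25×20 + 19×28 + 18×36 = 2104
n = Σf = 110
Mean = 2104 / 110 = 19.1273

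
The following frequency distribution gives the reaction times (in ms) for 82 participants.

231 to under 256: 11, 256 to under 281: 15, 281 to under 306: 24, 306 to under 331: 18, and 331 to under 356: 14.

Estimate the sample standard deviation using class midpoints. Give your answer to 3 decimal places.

31.916

Midpoints: 243.5, 268.5, 293.5, 318.5, 343.5
n = 82, Σfm = 24292, mean = 296.2439
Σfm² = 7278864.5
Σf(m − x̄)² = Σfm² − (Σfm)²/n = 7278864.5 − 24292²/82 = 82507.6220
Sample variance = 82507.6220 / 81 = 1018.6126
Standard deviation = √1018.6126 = 31.9157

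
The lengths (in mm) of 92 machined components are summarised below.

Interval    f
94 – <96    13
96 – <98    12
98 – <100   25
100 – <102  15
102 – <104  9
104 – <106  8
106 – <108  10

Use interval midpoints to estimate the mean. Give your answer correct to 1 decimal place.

100.3

Midpoints: 95, 97, 99, 101, 103, 105, 107
Σfm = 13×95 + 12×97 + 25×99 + 15×101 + 9×103 + 8×105 + 10×107 = 9226
n = Σf = 92
Mean = 9226 / 92 = 100.2826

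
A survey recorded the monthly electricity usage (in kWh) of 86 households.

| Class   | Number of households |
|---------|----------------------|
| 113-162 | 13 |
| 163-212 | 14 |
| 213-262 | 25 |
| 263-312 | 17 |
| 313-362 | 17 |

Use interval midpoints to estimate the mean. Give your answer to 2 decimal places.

243.90

Midpoints: 137.5, 187.5, 237.5, 287.5, 337.5
Σfm = 13×137.5 + 14×187.5 + 25×237.5 + 17×287.5 + 17×337.5 = 20975
n = Σf = 86
Mean = 20975 / 86 = 243.8953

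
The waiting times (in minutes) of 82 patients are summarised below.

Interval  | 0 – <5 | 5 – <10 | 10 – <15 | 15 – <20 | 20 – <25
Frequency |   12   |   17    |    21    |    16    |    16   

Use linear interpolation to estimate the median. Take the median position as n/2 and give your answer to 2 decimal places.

Cumulative frequencies: 12, 29, 50, 66, 82
n = 82; position = n/2 = 41.
This falls in the class 10 – <15: L = 10, F = 29, f = 21, h = 5.
Median ≈ 10 + ((41 − 29) / 21) × 5 = 12.8571

12.86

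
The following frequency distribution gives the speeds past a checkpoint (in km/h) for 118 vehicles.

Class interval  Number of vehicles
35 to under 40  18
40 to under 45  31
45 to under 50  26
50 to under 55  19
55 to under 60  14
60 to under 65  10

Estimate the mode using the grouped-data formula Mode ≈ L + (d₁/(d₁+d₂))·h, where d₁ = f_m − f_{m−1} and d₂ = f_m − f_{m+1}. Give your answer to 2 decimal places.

43.61

Modal class: 40 to under 45 (highest frequency 31).
d₁ = 31 − 18 = 13, d₂ = 31 − 26 = 5
Mode ≈ 40 + (13/(13+5)) × 5 = 40 + 3.6111 = 43.6111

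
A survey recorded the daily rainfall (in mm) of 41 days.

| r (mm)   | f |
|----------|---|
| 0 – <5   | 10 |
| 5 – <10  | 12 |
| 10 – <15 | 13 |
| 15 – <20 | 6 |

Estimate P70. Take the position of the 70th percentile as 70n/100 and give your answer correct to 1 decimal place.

Cumulative frequencies: 10, 22, 35, 41
n = 41; position = 70n/100 = 28.7.
This falls in the class 10 – <15: L = 10, F = 22, f = 13, h = 5.
70th percentile ≈ 10 + ((28.7 − 22) / 13) × 5 = 12.5769

12.6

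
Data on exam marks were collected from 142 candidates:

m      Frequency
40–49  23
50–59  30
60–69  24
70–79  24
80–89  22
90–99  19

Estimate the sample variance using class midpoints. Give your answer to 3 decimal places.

275.242

Midpoints: 44.5, 54.5, 64.5, 74.5, 84.5, 94.5
n = 142, Σfm = 9649, mean = 67.9507
Σfm² = 694465.5
Σf(m − x̄)² = Σfm² − (Σfm)²/n = 694465.5 − 9649²/142 = 38809.1549
Sample variance = 38809.1549 / 141 = 275.2422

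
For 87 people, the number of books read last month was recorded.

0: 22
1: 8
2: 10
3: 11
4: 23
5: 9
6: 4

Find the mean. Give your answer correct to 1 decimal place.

Values: 0, 1, 2, 3, 4, 5, 6
Σfx = 22×0 + 8×1 + 10×2 + 11×3 + 23×4 + 9×5 + 4×6 = 222
n = Σf = 87
Mean = 222 / 87 = 2.5517

2.6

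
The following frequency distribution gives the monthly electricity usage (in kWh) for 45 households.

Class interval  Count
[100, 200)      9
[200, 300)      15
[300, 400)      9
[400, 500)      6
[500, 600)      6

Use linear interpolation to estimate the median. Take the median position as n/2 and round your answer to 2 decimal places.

Cumulative frequencies: 9, 24, 33, 39, 45
n = 45; position = n/2 = 22.5.
This falls in the class [200, 300): L = 200, F = 9, f = 15, h = 100.
Median ≈ 200 + ((22.5 − 9) / 15) × 100 = 290.0000

290.00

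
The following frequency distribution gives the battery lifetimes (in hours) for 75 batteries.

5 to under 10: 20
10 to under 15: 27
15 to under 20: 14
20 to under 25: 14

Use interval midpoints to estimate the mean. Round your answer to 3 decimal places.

Midpoints: 7.5, 12.5, 17.5, 22.5
Σfm = 20×7.5 + 27×12.5 + 14×17.5 + 14×22.5 = 1047.5
n = Σf = 75
Mean = 1047.5 / 75 = 13.9667

13.967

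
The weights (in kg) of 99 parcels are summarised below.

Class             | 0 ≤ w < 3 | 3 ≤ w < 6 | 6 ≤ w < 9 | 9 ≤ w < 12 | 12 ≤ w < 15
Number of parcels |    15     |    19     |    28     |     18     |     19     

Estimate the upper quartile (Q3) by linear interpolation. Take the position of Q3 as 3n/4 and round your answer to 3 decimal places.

11.042

Cumulative frequencies: 15, 34, 62, 80, 99
n = 99; position = 3n/4 = 74.25.
This falls in the class 9 ≤ w < 12: L = 9, F = 62, f = 18, h = 3.
Upper quartile ≈ 9 + ((74.25 − 62) / 18) × 3 = 11.0417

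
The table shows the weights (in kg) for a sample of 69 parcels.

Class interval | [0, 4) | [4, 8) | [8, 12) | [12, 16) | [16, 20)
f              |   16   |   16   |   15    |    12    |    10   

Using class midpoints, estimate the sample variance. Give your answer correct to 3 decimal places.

30.186

Midpoints: 2, 6, 10, 14, 18
n = 69, Σfm = 626, mean = 9.0725
Σfm² = 7732
Σf(m − x̄)² = Σfm² − (Σfm)²/n = 7732 − 626²/69 = 2052.6377
Sample variance = 2052.6377 / 68 = 30.1858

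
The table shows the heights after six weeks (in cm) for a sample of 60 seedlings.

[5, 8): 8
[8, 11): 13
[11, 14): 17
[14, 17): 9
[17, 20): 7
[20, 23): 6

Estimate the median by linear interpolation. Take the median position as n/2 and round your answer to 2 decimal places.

Cumulative frequencies: 8, 21, 38, 47, 54, 60
n = 60; position = n/2 = 30.
This falls in the class [11, 14): L = 11, F = 21, f = 17, h = 3.
Median ≈ 11 + ((30 − 21) / 17) × 3 = 12.5882

12.59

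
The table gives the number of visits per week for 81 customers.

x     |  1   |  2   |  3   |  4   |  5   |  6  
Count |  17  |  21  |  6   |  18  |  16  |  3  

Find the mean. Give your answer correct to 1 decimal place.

Values: 1, 2, 3, 4, 5, 6
Σfx = 17×1 + 21×2 + 6×3 + 18×4 + 16×5 + 3×6 = 247
n = Σf = 81
Mean = 247 / 81 = 3.0494

3.0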